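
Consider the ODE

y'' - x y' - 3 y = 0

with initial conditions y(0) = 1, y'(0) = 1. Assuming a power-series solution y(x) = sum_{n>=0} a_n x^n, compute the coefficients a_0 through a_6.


Ansatz: y(x) = sum_{n>=0} a_n x^n, so y'(x) = sum_{n>=1} n a_n x^(n-1) and y''(x) = sum_{n>=2} n(n-1) a_n x^(n-2).
Substitute into P(x) y'' + Q(x) y' + R(x) y = 0 with P(x) = 1, Q(x) = -x, R(x) = -3, and match powers of x.
Initial conditions: a_0 = 1, a_1 = 1.
Setting the coefficient of each power of x to zero and solving order by order (substituting the coefficients already found):
  x^0: 2 a_2 - 3 a_0 = 0  ->  2 a_2 = 3 a_0 = 3  ->  a_2 = 3/2
  x^1: 6 a_3 - 4 a_1 = 0  ->  6 a_3 = 4 a_1 = 4  ->  a_3 = 2/3
  x^2: 12 a_4 - 5 a_2 = 0  ->  12 a_4 = 5 a_2 = 15/2  ->  a_4 = 5/8
  x^3: 20 a_5 - 6 a_3 = 0  ->  20 a_5 = 6 a_3 = 4  ->  a_5 = 1/5
  x^4: 30 a_6 - 7 a_4 = 0  ->  30 a_6 = 7 a_4 = 35/8  ->  a_6 = 7/48
Truncated series: y(x) = 1 + x + (3/2) x^2 + (2/3) x^3 + (5/8) x^4 + (1/5) x^5 + (7/48) x^6 + O(x^7).

a_0 = 1; a_1 = 1; a_2 = 3/2; a_3 = 2/3; a_4 = 5/8; a_5 = 1/5; a_6 = 7/48


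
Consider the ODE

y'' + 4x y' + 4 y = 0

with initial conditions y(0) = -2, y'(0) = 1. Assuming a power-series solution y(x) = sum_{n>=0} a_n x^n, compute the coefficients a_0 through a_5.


Ansatz: y(x) = sum_{n>=0} a_n x^n, so y'(x) = sum_{n>=1} n a_n x^(n-1) and y''(x) = sum_{n>=2} n(n-1) a_n x^(n-2).
Substitute into P(x) y'' + Q(x) y' + R(x) y = 0 with P(x) = 1, Q(x) = 4x, R(x) = 4, and match powers of x.
Initial conditions: a_0 = -2, a_1 = 1.
Setting the coefficient of each power of x to zero and solving order by order (substituting the coefficients already found):
  x^0: 2 a_2 + 4 a_0 = 0  ->  2 a_2 = -4 a_0 = 8  ->  a_2 = 4
  x^1: 6 a_3 + 8 a_1 = 0  ->  6 a_3 = -8 a_1 = -8  ->  a_3 = -4/3
  x^2: 12 a_4 + 12 a_2 = 0  ->  12 a_4 = -12 a_2 = -48  ->  a_4 = -4
  x^3: 20 a_5 + 16 a_3 = 0  ->  20 a_5 = -16 a_3 = 64/3  ->  a_5 = 16/15
Truncated series: y(x) = -2 + x + 4 x^2 - (4/3) x^3 - 4 x^4 + (16/15) x^5 + O(x^6).

a_0 = -2; a_1 = 1; a_2 = 4; a_3 = -4/3; a_4 = -4; a_5 = 16/15


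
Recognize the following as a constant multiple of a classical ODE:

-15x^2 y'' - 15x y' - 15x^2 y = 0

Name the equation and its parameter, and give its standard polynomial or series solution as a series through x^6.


All three coefficients share the factor -15; dividing through by -15 gives  x^2 y'' + x y' + x^2 y = 0.
This matches the Bessel equation x^2 y'' + x y' + (x^2 - nu^2) y = 0 with nu^2 = 0, so nu = 0; the solution bounded at x = 0 is J_0(x).
Frobenius at x = 0: indicial roots ±nu; for r = nu the recurrence k(k + 2nu) c_k = -c_{k-2} gives the standard series J_nu(x) = sum_{k>=0} (-1)^k / (k! (k+nu)!) (x/2)^(2k+nu). Evaluate the first 4 terms:
  k = 0: (-1)^0 / (0! * 0! * 2^0) x^0 = 1/(1*1*1) x^0 = (1) x^0
  k = 1: (-1)^1 / (1! * 1! * 2^2) x^2 = -1/(1*1*4) x^2 = (-1/4) x^2
  k = 2: (-1)^2 / (2! * 2! * 2^4) x^4 = 1/(2*2*16) x^4 = (1/64) x^4
  k = 3: (-1)^3 / (3! * 3! * 2^6) x^6 = -1/(6*6*64) x^6 = (-1/2304) x^6
Hence J_0(x) = -x^6/2304 + x^4/64 - x^2/4 + 1 + ....

J_0(x); series = -x^6/2304 + x^4/64 - x^2/4 + 1


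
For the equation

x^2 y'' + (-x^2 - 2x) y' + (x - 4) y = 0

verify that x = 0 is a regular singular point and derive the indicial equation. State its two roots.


Divide by x^2 to reach normal form y'' + P_1(x) y' + P_2(x) y = 0 with P_1(x) = -1 - 2/x and P_2(x) = 1/x - 4/x^2.
x = 0 is a singular point because the y'-coefficient -1 - 2/x has a pole at x = 0 and the y-coefficient 1/x - 4/x^2 has a pole at x = 0.
It is a regular singular point because x P_1(x) = p(x) = -x - 2 and x^2 P_2(x) = q(x) = x - 4 are polynomials, hence analytic at x = 0.
p(0) = -2,  q(0) = -4.
Indicial equation: r(r-1) + p(0) r + q(0) = 0, i.e. r^2 + (p(0) - 1) r + q(0) = 0, i.e. r^2 - 3 r - 4 = 0.
Discriminant: (-3)^2 - 4(-4) = 25, so r = (3 ± 5)/2.
Solving: r_1 = 4, r_2 = -1.

indicial: r^2 - 3 r - 4 = 0; roots r_1 = 4, r_2 = -1


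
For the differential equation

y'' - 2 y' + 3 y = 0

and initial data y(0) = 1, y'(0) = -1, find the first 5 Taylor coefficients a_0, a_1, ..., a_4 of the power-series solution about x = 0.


Ansatz: y(x) = sum_{n>=0} a_n x^n, so y'(x) = sum_{n>=1} n a_n x^(n-1) and y''(x) = sum_{n>=2} n(n-1) a_n x^(n-2).
Substitute into P(x) y'' + Q(x) y' + R(x) y = 0 with P(x) = 1, Q(x) = -2, R(x) = 3, and match powers of x.
Initial conditions: a_0 = 1, a_1 = -1.
Setting the coefficient of each power of x to zero and solving order by order (substituting the coefficients already found):
  x^0: 2 a_2 - 2 a_1 + 3 a_0 = 0  ->  2 a_2 = 2 a_1 - 3 a_0 = -5  ->  a_2 = -5/2
  x^1: 6 a_3 - 4 a_2 + 3 a_1 = 0  ->  6 a_3 = 4 a_2 - 3 a_1 = -7  ->  a_3 = -7/6
  x^2: 12 a_4 - 6 a_3 + 3 a_2 = 0  ->  12 a_4 = 6 a_3 - 3 a_2 = 1/2  ->  a_4 = 1/24
Truncated series: y(x) = 1 - x - (5/2) x^2 - (7/6) x^3 + (1/24) x^4 + O(x^5).

a_0 = 1; a_1 = -1; a_2 = -5/2; a_3 = -7/6; a_4 = 1/24


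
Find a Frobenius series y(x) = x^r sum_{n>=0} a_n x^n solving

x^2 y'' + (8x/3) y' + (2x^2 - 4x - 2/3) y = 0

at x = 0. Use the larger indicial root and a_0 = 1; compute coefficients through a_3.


Write in Frobenius form y'' + (p(x)/x) y' + (q(x)/x^2) y = 0:
  p(x) = 8/3,  q(x) = 2x^2 - 4x - 2/3.
Indicial equation: r(r-1) + (8/3) r + (-2/3) = 0 -> roots r_1 = 1/3, r_2 = -2.
Take r = r_1 = 1/3. Let y(x) = x^r sum_{n>=0} a_n x^n with a_0 = 1.
Substitute y = x^r sum a_n x^n and match x^{r+n}. The recurrence is
  D(n) a_n - 4 a_{n-1} + 2 a_{n-2} = 0,  where D(n) = (r+n)(r+n-1) + (8/3)(r+n) + (-2/3).
  a_n = [4 a_{n-1} - 2 a_{n-2}] / D(n).
Since the indicial polynomial factors as (r - r_1)(r - r_2), D(n) = (r_1 + n - r_1)(r_1 + n - r_2) = n(n + 7/3).
Evaluating step by step (a_0 = 1):
  n = 1: D(1) = 1(1 + 7/3) = 10/3; numerator = 4(1) = 4; a_1 = (4)/(10/3) = 6/5
  n = 2: D(2) = 2(2 + 7/3) = 26/3; numerator = 4(6/5) - 2(1) = 14/5; a_2 = (14/5)/(26/3) = 21/65
  n = 3: D(3) = 3(3 + 7/3) = 16; numerator = 4(21/65) - 2(6/5) = -72/65; a_3 = (-72/65)/(16) = -9/130

r = 1/3; a_0 = 1; a_1 = 6/5; a_2 = 21/65; a_3 = -9/130


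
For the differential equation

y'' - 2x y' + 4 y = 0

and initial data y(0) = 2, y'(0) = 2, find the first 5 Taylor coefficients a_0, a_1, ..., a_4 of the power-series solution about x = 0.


Ansatz: y(x) = sum_{n>=0} a_n x^n, so y'(x) = sum_{n>=1} n a_n x^(n-1) and y''(x) = sum_{n>=2} n(n-1) a_n x^(n-2).
Substitute into P(x) y'' + Q(x) y' + R(x) y = 0 with P(x) = 1, Q(x) = -2x, R(x) = 4, and match powers of x.
Initial conditions: a_0 = 2, a_1 = 2.
Setting the coefficient of each power of x to zero and solving order by order (substituting the coefficients already found):
  x^0: 2 a_2 + 4 a_0 = 0  ->  2 a_2 = -4 a_0 = -8  ->  a_2 = -4
  x^1: 6 a_3 + 2 a_1 = 0  ->  6 a_3 = -2 a_1 = -4  ->  a_3 = -2/3
  x^2: 12 a_4 = 0  ->  a_4 = 0
Truncated series: y(x) = 2 + 2 x - 4 x^2 - (2/3) x^3 + O(x^5).

a_0 = 2; a_1 = 2; a_2 = -4; a_3 = -2/3; a_4 = 0


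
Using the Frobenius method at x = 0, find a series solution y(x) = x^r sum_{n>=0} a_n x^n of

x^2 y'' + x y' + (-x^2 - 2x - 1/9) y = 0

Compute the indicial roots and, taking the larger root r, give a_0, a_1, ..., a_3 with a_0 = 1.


Write in Frobenius form y'' + (p(x)/x) y' + (q(x)/x^2) y = 0:
  p(x) = 1,  q(x) = -x^2 - 2x - 1/9.
Indicial equation: r(r-1) + (1) r + (-1/9) = 0 -> roots r_1 = 1/3, r_2 = -1/3.
Take r = r_1 = 1/3. Let y(x) = x^r sum_{n>=0} a_n x^n with a_0 = 1.
Substitute y = x^r sum a_n x^n and match x^{r+n}. The recurrence is
  D(n) a_n - 2 a_{n-1} - 1 a_{n-2} = 0,  where D(n) = (r+n)(r+n-1) + (1)(r+n) + (-1/9).
  a_n = [2 a_{n-1} + 1 a_{n-2}] / D(n).
Since the indicial polynomial factors as (r - r_1)(r - r_2), D(n) = (r_1 + n - r_1)(r_1 + n - r_2) = n(n + 2/3).
Evaluating step by step (a_0 = 1):
  n = 1: D(1) = 1(1 + 2/3) = 5/3; numerator = 2(1) = 2; a_1 = (2)/(5/3) = 6/5
  n = 2: D(2) = 2(2 + 2/3) = 16/3; numerator = 2(6/5) + 1(1) = 17/5; a_2 = (17/5)/(16/3) = 51/80
  n = 3: D(3) = 3(3 + 2/3) = 11; numerator = 2(51/80) + 1(6/5) = 99/40; a_3 = (99/40)/(11) = 9/40

r = 1/3; a_0 = 1; a_1 = 6/5; a_2 = 51/80; a_3 = 9/40


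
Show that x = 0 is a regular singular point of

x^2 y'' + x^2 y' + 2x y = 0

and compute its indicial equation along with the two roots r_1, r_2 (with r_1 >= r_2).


Divide by x^2 to reach normal form y'' + P_1(x) y' + P_2(x) y = 0 with P_1(x) = 1 and P_2(x) = 2/x.
x = 0 is a singular point because the y-coefficient 2/x has a pole at x = 0.
It is a regular singular point because x P_1(x) = p(x) = x and x^2 P_2(x) = q(x) = 2x are polynomials, hence analytic at x = 0.
p(0) = 0,  q(0) = 0.
Indicial equation: r(r-1) + p(0) r + q(0) = 0, i.e. r^2 + (p(0) - 1) r + q(0) = 0, i.e. r^2 - 1 r = 0.
Discriminant: (-1)^2 - 4(0) = 1, so r = (1 ± 1)/2.
Solving: r_1 = 1, r_2 = 0.

indicial: r^2 - 1 r = 0; roots r_1 = 1, r_2 = 0


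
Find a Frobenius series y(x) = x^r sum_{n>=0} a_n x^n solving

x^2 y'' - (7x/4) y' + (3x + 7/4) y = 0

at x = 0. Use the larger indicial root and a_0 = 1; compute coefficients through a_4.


Write in Frobenius form y'' + (p(x)/x) y' + (q(x)/x^2) y = 0:
  p(x) = -7/4,  q(x) = 3x + 7/4.
Indicial equation: r(r-1) + (-7/4) r + (7/4) = 0 -> roots r_1 = 7/4, r_2 = 1.
Take r = r_1 = 7/4. Let y(x) = x^r sum_{n>=0} a_n x^n with a_0 = 1.
Substitute y = x^r sum a_n x^n and match x^{r+n}. The recurrence is
  D(n) a_n + 3 a_{n-1} = 0,  where D(n) = (r+n)(r+n-1) + (-7/4)(r+n) + (7/4).
  a_n = -3 / D(n) * a_{n-1}.
Since the indicial polynomial factors as (r - r_1)(r - r_2), D(n) = (r_1 + n - r_1)(r_1 + n - r_2) = n(n + 3/4).
Evaluating step by step (a_0 = 1):
  n = 1: D(1) = 1(1 + 3/4) = 7/4; numerator = -3(1) = -3; a_1 = (-3)/(7/4) = -12/7
  n = 2: D(2) = 2(2 + 3/4) = 11/2; numerator = -3(-12/7) = 36/7; a_2 = (36/7)/(11/2) = 72/77
  n = 3: D(3) = 3(3 + 3/4) = 45/4; numerator = -3(72/77) = -216/77; a_3 = (-216/77)/(45/4) = -96/385
  n = 4: D(4) = 4(4 + 3/4) = 19; numerator = -3(-96/385) = 288/385; a_4 = (288/385)/(19) = 288/7315

r = 7/4; a_0 = 1; a_1 = -12/7; a_2 = 72/77; a_3 = -96/385; a_4 = 288/7315


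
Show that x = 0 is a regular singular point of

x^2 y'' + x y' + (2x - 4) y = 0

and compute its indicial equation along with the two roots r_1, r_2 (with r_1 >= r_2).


Divide by x^2 to reach normal form y'' + P_1(x) y' + P_2(x) y = 0 with P_1(x) = 1/x and P_2(x) = 2/x - 4/x^2.
x = 0 is a singular point because the y'-coefficient 1/x has a pole at x = 0 and the y-coefficient 2/x - 4/x^2 has a pole at x = 0.
It is a regular singular point because x P_1(x) = p(x) = 1 and x^2 P_2(x) = q(x) = 2x - 4 are polynomials, hence analytic at x = 0.
p(0) = 1,  q(0) = -4.
Indicial equation: r(r-1) + p(0) r + q(0) = 0, i.e. r^2 + (p(0) - 1) r + q(0) = 0, i.e. r^2 - 4 = 0.
Discriminant: (0)^2 - 4(-4) = 16, so r = (0 ± 4)/2.
Solving: r_1 = 2, r_2 = -2.

indicial: r^2 - 4 = 0; roots r_1 = 2, r_2 = -2


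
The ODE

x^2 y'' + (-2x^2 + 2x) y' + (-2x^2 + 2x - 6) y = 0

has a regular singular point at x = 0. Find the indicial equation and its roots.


Divide by x^2 to reach normal form y'' + P_1(x) y' + P_2(x) y = 0 with P_1(x) = -2 + 2/x and P_2(x) = -2 + 2/x - 6/x^2.
x = 0 is a singular point because the y'-coefficient -2 + 2/x has a pole at x = 0 and the y-coefficient -2 + 2/x - 6/x^2 has a pole at x = 0.
It is a regular singular point because x P_1(x) = p(x) = 2 - 2x and x^2 P_2(x) = q(x) = -2x^2 + 2x - 6 are polynomials, hence analytic at x = 0.
p(0) = 2,  q(0) = -6.
Indicial equation: r(r-1) + p(0) r + q(0) = 0, i.e. r^2 + (p(0) - 1) r + q(0) = 0, i.e. r^2 + 1 r - 6 = 0.
Discriminant: (1)^2 - 4(-6) = 25, so r = (-1 ± 5)/2.
Solving: r_1 = 2, r_2 = -3.

indicial: r^2 + 1 r - 6 = 0; roots r_1 = 2, r_2 = -3


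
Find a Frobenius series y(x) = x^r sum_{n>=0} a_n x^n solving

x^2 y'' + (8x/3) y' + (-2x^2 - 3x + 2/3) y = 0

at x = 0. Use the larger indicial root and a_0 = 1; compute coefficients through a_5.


Write in Frobenius form y'' + (p(x)/x) y' + (q(x)/x^2) y = 0:
  p(x) = 8/3,  q(x) = -2x^2 - 3x + 2/3.
Indicial equation: r(r-1) + (8/3) r + (2/3) = 0 -> roots r_1 = -2/3, r_2 = -1.
Take r = r_1 = -2/3. Let y(x) = x^r sum_{n>=0} a_n x^n with a_0 = 1.
Substitute y = x^r sum a_n x^n and match x^{r+n}. The recurrence is
  D(n) a_n - 3 a_{n-1} - 2 a_{n-2} = 0,  where D(n) = (r+n)(r+n-1) + (8/3)(r+n) + (2/3).
  a_n = [3 a_{n-1} + 2 a_{n-2}] / D(n).
Since the indicial polynomial factors as (r - r_1)(r - r_2), D(n) = (r_1 + n - r_1)(r_1 + n - r_2) = n(n + 1/3).
Evaluating step by step (a_0 = 1):
  n = 1: D(1) = 1(1 + 1/3) = 4/3; numerator = 3(1) = 3; a_1 = (3)/(4/3) = 9/4
  n = 2: D(2) = 2(2 + 1/3) = 14/3; numerator = 3(9/4) + 2(1) = 35/4; a_2 = (35/4)/(14/3) = 15/8
  n = 3: D(3) = 3(3 + 1/3) = 10; numerator = 3(15/8) + 2(9/4) = 81/8; a_3 = (81/8)/(10) = 81/80
  n = 4: D(4) = 4(4 + 1/3) = 52/3; numerator = 3(81/80) + 2(15/8) = 543/80; a_4 = (543/80)/(52/3) = 1629/4160
  n = 5: D(5) = 5(5 + 1/3) = 80/3; numerator = 3(1629/4160) + 2(81/80) = 13311/4160; a_5 = (13311/4160)/(80/3) = 39933/332800

r = -2/3; a_0 = 1; a_1 = 9/4; a_2 = 15/8; a_3 = 81/80; a_4 = 1629/4160; a_5 = 39933/332800


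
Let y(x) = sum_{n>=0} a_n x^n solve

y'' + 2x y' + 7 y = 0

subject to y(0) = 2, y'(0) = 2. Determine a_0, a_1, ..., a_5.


Ansatz: y(x) = sum_{n>=0} a_n x^n, so y'(x) = sum_{n>=1} n a_n x^(n-1) and y''(x) = sum_{n>=2} n(n-1) a_n x^(n-2).
Substitute into P(x) y'' + Q(x) y' + R(x) y = 0 with P(x) = 1, Q(x) = 2x, R(x) = 7, and match powers of x.
Initial conditions: a_0 = 2, a_1 = 2.
Setting the coefficient of each power of x to zero and solving order by order (substituting the coefficients already found):
  x^0: 2 a_2 + 7 a_0 = 0  ->  2 a_2 = -7 a_0 = -14  ->  a_2 = -7
  x^1: 6 a_3 + 9 a_1 = 0  ->  6 a_3 = -9 a_1 = -18  ->  a_3 = -3
  x^2: 12 a_4 + 11 a_2 = 0  ->  12 a_4 = -11 a_2 = 77  ->  a_4 = 77/12
  x^3: 20 a_5 + 13 a_3 = 0  ->  20 a_5 = -13 a_3 = 39  ->  a_5 = 39/20
Truncated series: y(x) = 2 + 2 x - 7 x^2 - 3 x^3 + (77/12) x^4 + (39/20) x^5 + O(x^6).

a_0 = 2; a_1 = 2; a_2 = -7; a_3 = -3; a_4 = 77/12; a_5 = 39/20


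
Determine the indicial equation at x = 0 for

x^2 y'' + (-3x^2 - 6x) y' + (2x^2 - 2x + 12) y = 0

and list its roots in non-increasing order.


Divide by x^2 to reach normal form y'' + P_1(x) y' + P_2(x) y = 0 with P_1(x) = -3 - 6/x and P_2(x) = 2 - 2/x + 12/x^2.
x = 0 is a singular point because the y'-coefficient -3 - 6/x has a pole at x = 0 and the y-coefficient 2 - 2/x + 12/x^2 has a pole at x = 0.
It is a regular singular point because x P_1(x) = p(x) = -3x - 6 and x^2 P_2(x) = q(x) = 2x^2 - 2x + 12 are polynomials, hence analytic at x = 0.
p(0) = -6,  q(0) = 12.
Indicial equation: r(r-1) + p(0) r + q(0) = 0, i.e. r^2 + (p(0) - 1) r + q(0) = 0, i.e. r^2 - 7 r + 12 = 0.
Discriminant: (-7)^2 - 4(12) = 1, so r = (7 ± 1)/2.
Solving: r_1 = 4, r_2 = 3.

indicial: r^2 - 7 r + 12 = 0; roots r_1 = 4, r_2 = 3


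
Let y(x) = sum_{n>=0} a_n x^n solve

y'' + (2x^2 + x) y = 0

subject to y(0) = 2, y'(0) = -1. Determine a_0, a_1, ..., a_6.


Ansatz: y(x) = sum_{n>=0} a_n x^n, so y'(x) = sum_{n>=1} n a_n x^(n-1) and y''(x) = sum_{n>=2} n(n-1) a_n x^(n-2).
Substitute into P(x) y'' + Q(x) y' + R(x) y = 0 with P(x) = 1, Q(x) = 0, R(x) = 2x^2 + x, and match powers of x.
Initial conditions: a_0 = 2, a_1 = -1.
Setting the coefficient of each power of x to zero and solving order by order (substituting the coefficients already found):
  x^0: 2 a_2 = 0  ->  a_2 = 0
  x^1: 6 a_3 + a_0 = 0  ->  6 a_3 = -a_0 = -2  ->  a_3 = -1/3
  x^2: 12 a_4 + a_1 + 2 a_0 = 0  ->  12 a_4 = -a_1 - 2 a_0 = -3  ->  a_4 = -1/4
  x^3: 20 a_5 + a_2 + 2 a_1 = 0  ->  20 a_5 = -a_2 - 2 a_1 = 2  ->  a_5 = 1/10
  x^4: 30 a_6 + a_3 + 2 a_2 = 0  ->  30 a_6 = -a_3 - 2 a_2 = 1/3  ->  a_6 = 1/90
Truncated series: y(x) = 2 - x - (1/3) x^3 - (1/4) x^4 + (1/10) x^5 + (1/90) x^6 + O(x^7).

a_0 = 2; a_1 = -1; a_2 = 0; a_3 = -1/3; a_4 = -1/4; a_5 = 1/10; a_6 = 1/90


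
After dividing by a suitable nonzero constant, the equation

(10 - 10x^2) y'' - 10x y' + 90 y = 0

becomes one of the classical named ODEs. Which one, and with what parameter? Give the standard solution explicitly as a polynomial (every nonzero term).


All three coefficients share the factor 10; dividing through by 10 gives  (1 - x^2) y'' - x y' + 9 y = 0.
This matches the Chebyshev equation (1 - x^2) y'' - x y' + n^2 y = 0 (note the -x y' term, not -2x y') with n^2 = 9, so n = 3; the polynomial solution is T_3(x).
With y = sum_k a_k x^k, matching x^k gives (k+2)(k+1) a_{k+2} = (k^2 - n^2) a_k = (k - 3)(k + 3) a_k. The right side vanishes at k = 3, so the series with the parity of 3 terminates at degree 3.
Standard normalization: leading coefficient of T_n is 2^(n-1), so a_3 = 2^2 = 4. Work downward with a_k = (k+1)(k+2) a_{k+2} / ((k - 3)(k + 3)):
  a_1 = (2)(3)(4) / ((1 - 3)(1 + 3)) = 24/(-8) = -3
Hence T_3(x) = 4 x^3 - 3 x.

T_3(x); series = 4 x^3 - 3 x


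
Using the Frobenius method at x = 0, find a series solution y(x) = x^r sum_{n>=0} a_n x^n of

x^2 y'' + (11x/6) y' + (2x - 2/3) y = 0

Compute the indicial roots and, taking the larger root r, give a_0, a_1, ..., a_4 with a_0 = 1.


Write in Frobenius form y'' + (p(x)/x) y' + (q(x)/x^2) y = 0:
  p(x) = 11/6,  q(x) = 2x - 2/3.
Indicial equation: r(r-1) + (11/6) r + (-2/3) = 0 -> roots r_1 = 1/2, r_2 = -4/3.
Take r = r_1 = 1/2. Let y(x) = x^r sum_{n>=0} a_n x^n with a_0 = 1.
Substitute y = x^r sum a_n x^n and match x^{r+n}. The recurrence is
  D(n) a_n + 2 a_{n-1} = 0,  where D(n) = (r+n)(r+n-1) + (11/6)(r+n) + (-2/3).
  a_n = -2 / D(n) * a_{n-1}.
Since the indicial polynomial factors as (r - r_1)(r - r_2), D(n) = (r_1 + n - r_1)(r_1 + n - r_2) = n(n + 11/6).
Evaluating step by step (a_0 = 1):
  n = 1: D(1) = 1(1 + 11/6) = 17/6; numerator = -2(1) = -2; a_1 = (-2)/(17/6) = -12/17
  n = 2: D(2) = 2(2 + 11/6) = 23/3; numerator = -2(-12/17) = 24/17; a_2 = (24/17)/(23/3) = 72/391
  n = 3: D(3) = 3(3 + 11/6) = 29/2; numerator = -2(72/391) = -144/391; a_3 = (-144/391)/(29/2) = -288/11339
  n = 4: D(4) = 4(4 + 11/6) = 70/3; numerator = -2(-288/11339) = 576/11339; a_4 = (576/11339)/(70/3) = 864/396865

r = 1/2; a_0 = 1; a_1 = -12/17; a_2 = 72/391; a_3 = -288/11339; a_4 = 864/396865


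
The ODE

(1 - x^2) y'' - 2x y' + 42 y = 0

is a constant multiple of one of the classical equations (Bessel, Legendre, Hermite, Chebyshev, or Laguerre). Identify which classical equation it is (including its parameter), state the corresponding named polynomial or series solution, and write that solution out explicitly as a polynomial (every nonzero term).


The equation is already in a standard form:  (1 - x^2) y'' - 2x y' + 42 y = 0.
This matches the Legendre equation (1 - x^2) y'' - 2x y' + n(n+1) y = 0 (note the -2x y' term) with n(n+1) = 42, so n = 6; the polynomial solution is P_6(x).
With y = sum_k a_k x^k, matching x^k gives (k+2)(k+1) a_{k+2} = [k(k+1) - n(n+1)] a_k = (k - 6)(k + 7) a_k. The right side vanishes at k = 6, so the series with the parity of 6 terminates at degree 6.
Standard normalization (P_n(1) = 1): leading coefficient (2n)!/(2^n (n!)^2) = 479001600/(64*518400) = 231/16, so a_6 = 231/16. Work downward with a_k = (k+1)(k+2) a_{k+2} / ((k - 6)(k + 7)):
  a_4 = (5)(6)(231/16) / ((4 - 6)(4 + 7)) = (3465/8)/(-22) = -315/16
  a_2 = (3)(4)(-315/16) / ((2 - 6)(2 + 7)) = (-945/4)/(-36) = 105/16
  a_0 = (1)(2)(105/16) / ((0 - 6)(0 + 7)) = (105/8)/(-42) = -5/16
Hence P_6(x) = 231 x^6/16 - 315 x^4/16 + 105 x^2/16 - 5/16.

P_6(x); series = 231 x^6/16 - 315 x^4/16 + 105 x^2/16 - 5/16


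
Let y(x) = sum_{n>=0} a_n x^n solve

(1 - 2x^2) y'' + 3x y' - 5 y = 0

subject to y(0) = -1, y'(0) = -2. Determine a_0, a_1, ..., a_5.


Ansatz: y(x) = sum_{n>=0} a_n x^n, so y'(x) = sum_{n>=1} n a_n x^(n-1) and y''(x) = sum_{n>=2} n(n-1) a_n x^(n-2).
Substitute into P(x) y'' + Q(x) y' + R(x) y = 0 with P(x) = 1 - 2x^2, Q(x) = 3x, R(x) = -5, and match powers of x.
Initial conditions: a_0 = -1, a_1 = -2.
Setting the coefficient of each power of x to zero and solving order by order (substituting the coefficients already found):
  x^0: 2 a_2 - 5 a_0 = 0  ->  2 a_2 = 5 a_0 = -5  ->  a_2 = -5/2
  x^1: 6 a_3 - 2 a_1 = 0  ->  6 a_3 = 2 a_1 = -4  ->  a_3 = -2/3
  x^2: 12 a_4 - 3 a_2 = 0  ->  12 a_4 = 3 a_2 = -15/2  ->  a_4 = -5/8
  x^3: 20 a_5 - 8 a_3 = 0  ->  20 a_5 = 8 a_3 = -16/3  ->  a_5 = -4/15
Truncated series: y(x) = -1 - 2 x - (5/2) x^2 - (2/3) x^3 - (5/8) x^4 - (4/15) x^5 + O(x^6).

a_0 = -1; a_1 = -2; a_2 = -5/2; a_3 = -2/3; a_4 = -5/8; a_5 = -4/15


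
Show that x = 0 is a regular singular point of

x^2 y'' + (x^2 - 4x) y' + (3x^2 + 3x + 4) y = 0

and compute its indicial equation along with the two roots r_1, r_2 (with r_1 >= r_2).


Divide by x^2 to reach normal form y'' + P_1(x) y' + P_2(x) y = 0 with P_1(x) = 1 - 4/x and P_2(x) = 3 + 3/x + 4/x^2.
x = 0 is a singular point because the y'-coefficient 1 - 4/x has a pole at x = 0 and the y-coefficient 3 + 3/x + 4/x^2 has a pole at x = 0.
It is a regular singular point because x P_1(x) = p(x) = x - 4 and x^2 P_2(x) = q(x) = 3x^2 + 3x + 4 are polynomials, hence analytic at x = 0.
p(0) = -4,  q(0) = 4.
Indicial equation: r(r-1) + p(0) r + q(0) = 0, i.e. r^2 + (p(0) - 1) r + q(0) = 0, i.e. r^2 - 5 r + 4 = 0.
Discriminant: (-5)^2 - 4(4) = 9, so r = (5 ± 3)/2.
Solving: r_1 = 4, r_2 = 1.

indicial: r^2 - 5 r + 4 = 0; roots r_1 = 4, r_2 = 1


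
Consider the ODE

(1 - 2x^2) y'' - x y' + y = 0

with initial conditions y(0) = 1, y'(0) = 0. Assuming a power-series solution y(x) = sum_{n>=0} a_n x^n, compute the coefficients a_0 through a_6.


Ansatz: y(x) = sum_{n>=0} a_n x^n, so y'(x) = sum_{n>=1} n a_n x^(n-1) and y''(x) = sum_{n>=2} n(n-1) a_n x^(n-2).
Substitute into P(x) y'' + Q(x) y' + R(x) y = 0 with P(x) = 1 - 2x^2, Q(x) = -x, R(x) = 1, and match powers of x.
Initial conditions: a_0 = 1, a_1 = 0.
Setting the coefficient of each power of x to zero and solving order by order (substituting the coefficients already found):
  x^0: 2 a_2 + a_0 = 0  ->  2 a_2 = -a_0 = -1  ->  a_2 = -1/2
  x^1: 6 a_3 = 0  ->  a_3 = 0
  x^2: 12 a_4 - 5 a_2 = 0  ->  12 a_4 = 5 a_2 = -5/2  ->  a_4 = -5/24
  x^3: 20 a_5 - 14 a_3 = 0  ->  20 a_5 = 14 a_3 = 0  ->  a_5 = 0
  x^4: 30 a_6 - 27 a_4 = 0  ->  30 a_6 = 27 a_4 = -45/8  ->  a_6 = -3/16
Truncated series: y(x) = 1 - (1/2) x^2 - (5/24) x^4 - (3/16) x^6 + O(x^7).

a_0 = 1; a_1 = 0; a_2 = -1/2; a_3 = 0; a_4 = -5/24; a_5 = 0; a_6 = -3/16


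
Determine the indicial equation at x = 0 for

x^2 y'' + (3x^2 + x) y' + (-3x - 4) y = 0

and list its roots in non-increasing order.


Divide by x^2 to reach normal form y'' + P_1(x) y' + P_2(x) y = 0 with P_1(x) = 3 + 1/x and P_2(x) = -3/x - 4/x^2.
x = 0 is a singular point because the y'-coefficient 3 + 1/x has a pole at x = 0 and the y-coefficient -3/x - 4/x^2 has a pole at x = 0.
It is a regular singular point because x P_1(x) = p(x) = 3x + 1 and x^2 P_2(x) = q(x) = -3x - 4 are polynomials, hence analytic at x = 0.
p(0) = 1,  q(0) = -4.
Indicial equation: r(r-1) + p(0) r + q(0) = 0, i.e. r^2 + (p(0) - 1) r + q(0) = 0, i.e. r^2 - 4 = 0.
Discriminant: (0)^2 - 4(-4) = 16, so r = (0 ± 4)/2.
Solving: r_1 = 2, r_2 = -2.

indicial: r^2 - 4 = 0; roots r_1 = 2, r_2 = -2


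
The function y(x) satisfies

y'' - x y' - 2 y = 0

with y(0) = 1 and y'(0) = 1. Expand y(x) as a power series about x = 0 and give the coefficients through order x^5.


Ansatz: y(x) = sum_{n>=0} a_n x^n, so y'(x) = sum_{n>=1} n a_n x^(n-1) and y''(x) = sum_{n>=2} n(n-1) a_n x^(n-2).
Substitute into P(x) y'' + Q(x) y' + R(x) y = 0 with P(x) = 1, Q(x) = -x, R(x) = -2, and match powers of x.
Initial conditions: a_0 = 1, a_1 = 1.
Setting the coefficient of each power of x to zero and solving order by order (substituting the coefficients already found):
  x^0: 2 a_2 - 2 a_0 = 0  ->  2 a_2 = 2 a_0 = 2  ->  a_2 = 1
  x^1: 6 a_3 - 3 a_1 = 0  ->  6 a_3 = 3 a_1 = 3  ->  a_3 = 1/2
  x^2: 12 a_4 - 4 a_2 = 0  ->  12 a_4 = 4 a_2 = 4  ->  a_4 = 1/3
  x^3: 20 a_5 - 5 a_3 = 0  ->  20 a_5 = 5 a_3 = 5/2  ->  a_5 = 1/8
Truncated series: y(x) = 1 + x + x^2 + (1/2) x^3 + (1/3) x^4 + (1/8) x^5 + O(x^6).

a_0 = 1; a_1 = 1; a_2 = 1; a_3 = 1/2; a_4 = 1/3; a_5 = 1/8


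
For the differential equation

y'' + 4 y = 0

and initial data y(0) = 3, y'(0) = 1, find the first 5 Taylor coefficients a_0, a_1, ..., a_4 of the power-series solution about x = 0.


Ansatz: y(x) = sum_{n>=0} a_n x^n, so y'(x) = sum_{n>=1} n a_n x^(n-1) and y''(x) = sum_{n>=2} n(n-1) a_n x^(n-2).
Substitute into P(x) y'' + Q(x) y' + R(x) y = 0 with P(x) = 1, Q(x) = 0, R(x) = 4, and match powers of x.
Initial conditions: a_0 = 3, a_1 = 1.
Setting the coefficient of each power of x to zero and solving order by order (substituting the coefficients already found):
  x^0: 2 a_2 + 4 a_0 = 0  ->  2 a_2 = -4 a_0 = -12  ->  a_2 = -6
  x^1: 6 a_3 + 4 a_1 = 0  ->  6 a_3 = -4 a_1 = -4  ->  a_3 = -2/3
  x^2: 12 a_4 + 4 a_2 = 0  ->  12 a_4 = -4 a_2 = 24  ->  a_4 = 2
Truncated series: y(x) = 3 + x - 6 x^2 - (2/3) x^3 + 2 x^4 + O(x^5).

a_0 = 3; a_1 = 1; a_2 = -6; a_3 = -2/3; a_4 = 2


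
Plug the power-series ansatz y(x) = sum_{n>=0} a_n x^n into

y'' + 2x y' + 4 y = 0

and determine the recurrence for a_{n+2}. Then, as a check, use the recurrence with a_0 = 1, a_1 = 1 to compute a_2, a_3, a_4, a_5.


Substitute y = sum_n a_n x^n.
y''(x) has coefficient (n+2)(n+1) a_{n+2} at x^n;
2 x y'(x) has coefficient 2 n a_n at x^n (shift);
4 y(x) has coefficient 4 a_n at x^n.
Matching x^n: (n+2)(n+1) a_{n+2} + (2n + 4) a_n = 0.
Thus a_{n+2} = (-2n - 4) / ((n+1)(n+2)) * a_n.

Check with a_0 = 1, a_1 = 1 (apply the recurrence for n = 0, 1, 2, 3): a_0 = 1, a_1 = 1, a_2 = -2, a_3 = -1, a_4 = 4/3, a_5 = 1/2.

a_(n+2) = (-2n - 4) / ((n+1)(n+2)) * a_n; check: a_0 = 1, a_1 = 1, a_2 = -2, a_3 = -1, a_4 = 4/3, a_5 = 1/2


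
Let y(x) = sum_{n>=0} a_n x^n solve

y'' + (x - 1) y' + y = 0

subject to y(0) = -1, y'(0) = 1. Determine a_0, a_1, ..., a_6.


Ansatz: y(x) = sum_{n>=0} a_n x^n, so y'(x) = sum_{n>=1} n a_n x^(n-1) and y''(x) = sum_{n>=2} n(n-1) a_n x^(n-2).
Substitute into P(x) y'' + Q(x) y' + R(x) y = 0 with P(x) = 1, Q(x) = x - 1, R(x) = 1, and match powers of x.
Initial conditions: a_0 = -1, a_1 = 1.
Setting the coefficient of each power of x to zero and solving order by order (substituting the coefficients already found):
  x^0: 2 a_2 - a_1 + a_0 = 0  ->  2 a_2 = a_1 - a_0 = 2  ->  a_2 = 1
  x^1: 6 a_3 - 2 a_2 + 2 a_1 = 0  ->  6 a_3 = 2 a_2 - 2 a_1 = 0  ->  a_3 = 0
  x^2: 12 a_4 - 3 a_3 + 3 a_2 = 0  ->  12 a_4 = 3 a_3 - 3 a_2 = -3  ->  a_4 = -1/4
  x^3: 20 a_5 - 4 a_4 + 4 a_3 = 0  ->  20 a_5 = 4 a_4 - 4 a_3 = -1  ->  a_5 = -1/20
  x^4: 30 a_6 - 5 a_5 + 5 a_4 = 0  ->  30 a_6 = 5 a_5 - 5 a_4 = 1  ->  a_6 = 1/30
Truncated series: y(x) = -1 + x + x^2 - (1/4) x^4 - (1/20) x^5 + (1/30) x^6 + O(x^7).

a_0 = -1; a_1 = 1; a_2 = 1; a_3 = 0; a_4 = -1/4; a_5 = -1/20; a_6 = 1/30


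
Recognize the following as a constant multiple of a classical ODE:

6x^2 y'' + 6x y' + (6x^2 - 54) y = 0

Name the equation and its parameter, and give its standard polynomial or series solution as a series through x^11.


All three coefficients share the factor 6; dividing through by 6 gives  x^2 y'' + x y' + (x^2 - 9) y = 0.
This matches the Bessel equation x^2 y'' + x y' + (x^2 - nu^2) y = 0 with nu^2 = 9, so nu = 3; the solution bounded at x = 0 is J_3(x).
Frobenius at x = 0: indicial roots ±nu; for r = nu the recurrence k(k + 2nu) c_k = -c_{k-2} gives the standard series J_nu(x) = sum_{k>=0} (-1)^k / (k! (k+nu)!) (x/2)^(2k+nu). Evaluate the first 5 terms:
  k = 0: (-1)^0 / (0! * 3! * 2^3) x^3 = 1/(1*6*8) x^3 = (1/48) x^3
  k = 1: (-1)^1 / (1! * 4! * 2^5) x^5 = -1/(1*24*32) x^5 = (-1/768) x^5
  k = 2: (-1)^2 / (2! * 5! * 2^7) x^7 = 1/(2*120*128) x^7 = (1/30720) x^7
  k = 3: (-1)^3 / (3! * 6! * 2^9) x^9 = -1/(6*720*512) x^9 = (-1/2211840) x^9
  k = 4: (-1)^4 / (4! * 7! * 2^11) x^11 = 1/(24*5040*2048) x^11 = (1/247726080) x^11
Hence J_3(x) = x^11/247726080 - x^9/2211840 + x^7/30720 - x^5/768 + x^3/48 + ....

J_3(x); series = x^11/247726080 - x^9/2211840 + x^7/30720 - x^5/768 + x^3/48


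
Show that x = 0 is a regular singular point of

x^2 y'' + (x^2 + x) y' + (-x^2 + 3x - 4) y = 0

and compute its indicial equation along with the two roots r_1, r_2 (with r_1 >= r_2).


Divide by x^2 to reach normal form y'' + P_1(x) y' + P_2(x) y = 0 with P_1(x) = 1 + 1/x and P_2(x) = -1 + 3/x - 4/x^2.
x = 0 is a singular point because the y'-coefficient 1 + 1/x has a pole at x = 0 and the y-coefficient -1 + 3/x - 4/x^2 has a pole at x = 0.
It is a regular singular point because x P_1(x) = p(x) = x + 1 and x^2 P_2(x) = q(x) = -x^2 + 3x - 4 are polynomials, hence analytic at x = 0.
p(0) = 1,  q(0) = -4.
Indicial equation: r(r-1) + p(0) r + q(0) = 0, i.e. r^2 + (p(0) - 1) r + q(0) = 0, i.e. r^2 - 4 = 0.
Discriminant: (0)^2 - 4(-4) = 16, so r = (0 ± 4)/2.
Solving: r_1 = 2, r_2 = -2.

indicial: r^2 - 4 = 0; roots r_1 = 2, r_2 = -2


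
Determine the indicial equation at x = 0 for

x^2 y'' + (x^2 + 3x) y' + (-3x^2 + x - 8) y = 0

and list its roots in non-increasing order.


Divide by x^2 to reach normal form y'' + P_1(x) y' + P_2(x) y = 0 with P_1(x) = 1 + 3/x and P_2(x) = -3 + 1/x - 8/x^2.
x = 0 is a singular point because the y'-coefficient 1 + 3/x has a pole at x = 0 and the y-coefficient -3 + 1/x - 8/x^2 has a pole at x = 0.
It is a regular singular point because x P_1(x) = p(x) = x + 3 and x^2 P_2(x) = q(x) = -3x^2 + x - 8 are polynomials, hence analytic at x = 0.
p(0) = 3,  q(0) = -8.
Indicial equation: r(r-1) + p(0) r + q(0) = 0, i.e. r^2 + (p(0) - 1) r + q(0) = 0, i.e. r^2 + 2 r - 8 = 0.
Discriminant: (2)^2 - 4(-8) = 36, so r = (-2 ± 6)/2.
Solving: r_1 = 2, r_2 = -4.

indicial: r^2 + 2 r - 8 = 0; roots r_1 = 2, r_2 = -4


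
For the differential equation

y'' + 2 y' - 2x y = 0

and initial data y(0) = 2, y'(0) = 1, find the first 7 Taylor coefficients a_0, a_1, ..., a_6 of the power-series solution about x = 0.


Ansatz: y(x) = sum_{n>=0} a_n x^n, so y'(x) = sum_{n>=1} n a_n x^(n-1) and y''(x) = sum_{n>=2} n(n-1) a_n x^(n-2).
Substitute into P(x) y'' + Q(x) y' + R(x) y = 0 with P(x) = 1, Q(x) = 2, R(x) = -2x, and match powers of x.
Initial conditions: a_0 = 2, a_1 = 1.
Setting the coefficient of each power of x to zero and solving order by order (substituting the coefficients already found):
  x^0: 2 a_2 + 2 a_1 = 0  ->  2 a_2 = -2 a_1 = -2  ->  a_2 = -1
  x^1: 6 a_3 + 4 a_2 - 2 a_0 = 0  ->  6 a_3 = -4 a_2 + 2 a_0 = 8  ->  a_3 = 4/3
  x^2: 12 a_4 + 6 a_3 - 2 a_1 = 0  ->  12 a_4 = -6 a_3 + 2 a_1 = -6  ->  a_4 = -1/2
  x^3: 20 a_5 + 8 a_4 - 2 a_2 = 0  ->  20 a_5 = -8 a_4 + 2 a_2 = 2  ->  a_5 = 1/10
  x^4: 30 a_6 + 10 a_5 - 2 a_3 = 0  ->  30 a_6 = -10 a_5 + 2 a_3 = 5/3  ->  a_6 = 1/18
Truncated series: y(x) = 2 + x - x^2 + (4/3) x^3 - (1/2) x^4 + (1/10) x^5 + (1/18) x^6 + O(x^7).

a_0 = 2; a_1 = 1; a_2 = -1; a_3 = 4/3; a_4 = -1/2; a_5 = 1/10; a_6 = 1/18


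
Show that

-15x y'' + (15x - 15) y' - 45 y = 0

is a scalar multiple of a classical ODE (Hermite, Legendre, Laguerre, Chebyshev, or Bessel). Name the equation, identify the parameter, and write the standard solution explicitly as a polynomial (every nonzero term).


All three coefficients share the factor -15; dividing through by -15 gives  x y'' + (1 - x) y' + 3 y = 0.
This matches the Laguerre equation x y'' + (1 - x) y' + n y = 0 with n = 3; the polynomial solution is L_3(x).
With y = sum_k a_k x^k, matching x^k gives (k+1)k a_{k+1} + (k+1) a_{k+1} - k a_k + n a_k = 0, i.e. (k+1)^2 a_{k+1} = (k - n) a_k = (k - 3) a_k. The right side vanishes at k = 3, so the series terminates at degree 3.
Standard normalization L_n(0) = 1 gives a_0 = 1. Work upward with a_{k+1} = (k - 3) a_k / (k+1)^2:
  a_1 = (0 - 3)(1) / 1^2 = -3/1 = -3
  a_2 = (1 - 3)(-3) / 2^2 = 6/4 = 3/2
  a_3 = (2 - 3)(3/2) / 3^2 = (-3/2)/9 = -1/6
Hence L_3(x) = -x^3/6 + 3 x^2/2 - 3 x + 1.

L_3(x); series = -x^3/6 + 3 x^2/2 - 3 x + 1


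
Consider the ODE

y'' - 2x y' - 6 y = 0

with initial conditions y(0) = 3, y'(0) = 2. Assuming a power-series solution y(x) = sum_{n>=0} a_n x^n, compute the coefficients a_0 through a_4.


Ansatz: y(x) = sum_{n>=0} a_n x^n, so y'(x) = sum_{n>=1} n a_n x^(n-1) and y''(x) = sum_{n>=2} n(n-1) a_n x^(n-2).
Substitute into P(x) y'' + Q(x) y' + R(x) y = 0 with P(x) = 1, Q(x) = -2x, R(x) = -6, and match powers of x.
Initial conditions: a_0 = 3, a_1 = 2.
Setting the coefficient of each power of x to zero and solving order by order (substituting the coefficients already found):
  x^0: 2 a_2 - 6 a_0 = 0  ->  2 a_2 = 6 a_0 = 18  ->  a_2 = 9
  x^1: 6 a_3 - 8 a_1 = 0  ->  6 a_3 = 8 a_1 = 16  ->  a_3 = 8/3
  x^2: 12 a_4 - 10 a_2 = 0  ->  12 a_4 = 10 a_2 = 90  ->  a_4 = 15/2
Truncated series: y(x) = 3 + 2 x + 9 x^2 + (8/3) x^3 + (15/2) x^4 + O(x^5).

a_0 = 3; a_1 = 2; a_2 = 9; a_3 = 8/3; a_4 = 15/2


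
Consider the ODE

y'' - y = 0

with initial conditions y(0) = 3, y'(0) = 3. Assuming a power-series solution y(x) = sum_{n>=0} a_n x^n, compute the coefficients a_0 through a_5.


Ansatz: y(x) = sum_{n>=0} a_n x^n, so y'(x) = sum_{n>=1} n a_n x^(n-1) and y''(x) = sum_{n>=2} n(n-1) a_n x^(n-2).
Substitute into P(x) y'' + Q(x) y' + R(x) y = 0 with P(x) = 1, Q(x) = 0, R(x) = -1, and match powers of x.
Initial conditions: a_0 = 3, a_1 = 3.
Setting the coefficient of each power of x to zero and solving order by order (substituting the coefficients already found):
  x^0: 2 a_2 - a_0 = 0  ->  2 a_2 = a_0 = 3  ->  a_2 = 3/2
  x^1: 6 a_3 - a_1 = 0  ->  6 a_3 = a_1 = 3  ->  a_3 = 1/2
  x^2: 12 a_4 - a_2 = 0  ->  12 a_4 = a_2 = 3/2  ->  a_4 = 1/8
  x^3: 20 a_5 - a_3 = 0  ->  20 a_5 = a_3 = 1/2  ->  a_5 = 1/40
Truncated series: y(x) = 3 + 3 x + (3/2) x^2 + (1/2) x^3 + (1/8) x^4 + (1/40) x^5 + O(x^6).

a_0 = 3; a_1 = 3; a_2 = 3/2; a_3 = 1/2; a_4 = 1/8; a_5 = 1/40


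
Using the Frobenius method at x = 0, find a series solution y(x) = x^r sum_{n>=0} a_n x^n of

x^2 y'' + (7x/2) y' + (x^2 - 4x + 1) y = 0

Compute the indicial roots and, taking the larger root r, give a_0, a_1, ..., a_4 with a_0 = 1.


Write in Frobenius form y'' + (p(x)/x) y' + (q(x)/x^2) y = 0:
  p(x) = 7/2,  q(x) = x^2 - 4x + 1.
Indicial equation: r(r-1) + (7/2) r + (1) = 0 -> roots r_1 = -1/2, r_2 = -2.
Take r = r_1 = -1/2. Let y(x) = x^r sum_{n>=0} a_n x^n with a_0 = 1.
Substitute y = x^r sum a_n x^n and match x^{r+n}. The recurrence is
  D(n) a_n - 4 a_{n-1} + 1 a_{n-2} = 0,  where D(n) = (r+n)(r+n-1) + (7/2)(r+n) + (1).
  a_n = [4 a_{n-1} - 1 a_{n-2}] / D(n).
Since the indicial polynomial factors as (r - r_1)(r - r_2), D(n) = (r_1 + n - r_1)(r_1 + n - r_2) = n(n + 3/2).
Evaluating step by step (a_0 = 1):
  n = 1: D(1) = 1(1 + 3/2) = 5/2; numerator = 4(1) = 4; a_1 = (4)/(5/2) = 8/5
  n = 2: D(2) = 2(2 + 3/2) = 7; numerator = 4(8/5) - 1(1) = 27/5; a_2 = (27/5)/(7) = 27/35
  n = 3: D(3) = 3(3 + 3/2) = 27/2; numerator = 4(27/35) - 1(8/5) = 52/35; a_3 = (52/35)/(27/2) = 104/945
  n = 4: D(4) = 4(4 + 3/2) = 22; numerator = 4(104/945) - 1(27/35) = -313/945; a_4 = (-313/945)/(22) = -313/20790

r = -1/2; a_0 = 1; a_1 = 8/5; a_2 = 27/35; a_3 = 104/945; a_4 = -313/20790


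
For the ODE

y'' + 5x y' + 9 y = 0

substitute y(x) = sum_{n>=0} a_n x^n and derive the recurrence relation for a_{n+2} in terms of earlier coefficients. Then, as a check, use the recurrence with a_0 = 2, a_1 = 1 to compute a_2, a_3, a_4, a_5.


Substitute y = sum_n a_n x^n.
y''(x) has coefficient (n+2)(n+1) a_{n+2} at x^n;
5 x y'(x) has coefficient 5 n a_n at x^n (shift);
9 y(x) has coefficient 9 a_n at x^n.
Matching x^n: (n+2)(n+1) a_{n+2} + (5n + 9) a_n = 0.
Thus a_{n+2} = (-5n - 9) / ((n+1)(n+2)) * a_n.

Check with a_0 = 2, a_1 = 1 (apply the recurrence for n = 0, 1, 2, 3): a_0 = 2, a_1 = 1, a_2 = -9, a_3 = -7/3, a_4 = 57/4, a_5 = 14/5.

a_(n+2) = (-5n - 9) / ((n+1)(n+2)) * a_n; check: a_0 = 2, a_1 = 1, a_2 = -9, a_3 = -7/3, a_4 = 57/4, a_5 = 14/5


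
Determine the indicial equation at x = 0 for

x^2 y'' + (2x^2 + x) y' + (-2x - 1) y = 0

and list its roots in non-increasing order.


Divide by x^2 to reach normal form y'' + P_1(x) y' + P_2(x) y = 0 with P_1(x) = 2 + 1/x and P_2(x) = -2/x - 1/x^2.
x = 0 is a singular point because the y'-coefficient 2 + 1/x has a pole at x = 0 and the y-coefficient -2/x - 1/x^2 has a pole at x = 0.
It is a regular singular point because x P_1(x) = p(x) = 2x + 1 and x^2 P_2(x) = q(x) = -2x - 1 are polynomials, hence analytic at x = 0.
p(0) = 1,  q(0) = -1.
Indicial equation: r(r-1) + p(0) r + q(0) = 0, i.e. r^2 + (p(0) - 1) r + q(0) = 0, i.e. r^2 - 1 = 0.
Discriminant: (0)^2 - 4(-1) = 4, so r = (0 ± 2)/2.
Solving: r_1 = 1, r_2 = -1.

indicial: r^2 - 1 = 0; roots r_1 = 1, r_2 = -1


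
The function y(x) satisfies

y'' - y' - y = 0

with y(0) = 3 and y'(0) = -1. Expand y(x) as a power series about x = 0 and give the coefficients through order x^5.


Ansatz: y(x) = sum_{n>=0} a_n x^n, so y'(x) = sum_{n>=1} n a_n x^(n-1) and y''(x) = sum_{n>=2} n(n-1) a_n x^(n-2).
Substitute into P(x) y'' + Q(x) y' + R(x) y = 0 with P(x) = 1, Q(x) = -1, R(x) = -1, and match powers of x.
Initial conditions: a_0 = 3, a_1 = -1.
Setting the coefficient of each power of x to zero and solving order by order (substituting the coefficients already found):
  x^0: 2 a_2 - a_1 - a_0 = 0  ->  2 a_2 = a_1 + a_0 = 2  ->  a_2 = 1
  x^1: 6 a_3 - 2 a_2 - a_1 = 0  ->  6 a_3 = 2 a_2 + a_1 = 1  ->  a_3 = 1/6
  x^2: 12 a_4 - 3 a_3 - a_2 = 0  ->  12 a_4 = 3 a_3 + a_2 = 3/2  ->  a_4 = 1/8
  x^3: 20 a_5 - 4 a_4 - a_3 = 0  ->  20 a_5 = 4 a_4 + a_3 = 2/3  ->  a_5 = 1/30
Truncated series: y(x) = 3 - x + x^2 + (1/6) x^3 + (1/8) x^4 + (1/30) x^5 + O(x^6).

a_0 = 3; a_1 = -1; a_2 = 1; a_3 = 1/6; a_4 = 1/8; a_5 = 1/30


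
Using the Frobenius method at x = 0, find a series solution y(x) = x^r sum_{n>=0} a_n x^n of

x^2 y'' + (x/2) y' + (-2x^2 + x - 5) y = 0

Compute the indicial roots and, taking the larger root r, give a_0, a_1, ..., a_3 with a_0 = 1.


Write in Frobenius form y'' + (p(x)/x) y' + (q(x)/x^2) y = 0:
  p(x) = 1/2,  q(x) = -2x^2 + x - 5.
Indicial equation: r(r-1) + (1/2) r + (-5) = 0 -> roots r_1 = 5/2, r_2 = -2.
Take r = r_1 = 5/2. Let y(x) = x^r sum_{n>=0} a_n x^n with a_0 = 1.
Substitute y = x^r sum a_n x^n and match x^{r+n}. The recurrence is
  D(n) a_n + 1 a_{n-1} - 2 a_{n-2} = 0,  where D(n) = (r+n)(r+n-1) + (1/2)(r+n) + (-5).
  a_n = [-1 a_{n-1} + 2 a_{n-2}] / D(n).
Since the indicial polynomial factors as (r - r_1)(r - r_2), D(n) = (r_1 + n - r_1)(r_1 + n - r_2) = n(n + 9/2).
Evaluating step by step (a_0 = 1):
  n = 1: D(1) = 1(1 + 9/2) = 11/2; numerator = -1(1) = -1; a_1 = (-1)/(11/2) = -2/11
  n = 2: D(2) = 2(2 + 9/2) = 13; numerator = -1(-2/11) + 2(1) = 24/11; a_2 = (24/11)/(13) = 24/143
  n = 3: D(3) = 3(3 + 9/2) = 45/2; numerator = -1(24/143) + 2(-2/11) = -76/143; a_3 = (-76/143)/(45/2) = -152/6435

r = 5/2; a_0 = 1; a_1 = -2/11; a_2 = 24/143; a_3 = -152/6435


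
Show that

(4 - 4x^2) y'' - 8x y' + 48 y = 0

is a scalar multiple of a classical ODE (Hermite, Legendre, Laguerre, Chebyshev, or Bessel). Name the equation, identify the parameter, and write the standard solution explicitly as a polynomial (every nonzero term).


All three coefficients share the factor 4; dividing through by 4 gives  (1 - x^2) y'' - 2x y' + 12 y = 0.
This matches the Legendre equation (1 - x^2) y'' - 2x y' + n(n+1) y = 0 (note the -2x y' term) with n(n+1) = 12, so n = 3; the polynomial solution is P_3(x).
With y = sum_k a_k x^k, matching x^k gives (k+2)(k+1) a_{k+2} = [k(k+1) - n(n+1)] a_k = (k - 3)(k + 4) a_k. The right side vanishes at k = 3, so the series with the parity of 3 terminates at degree 3.
Standard normalization (P_n(1) = 1): leading coefficient (2n)!/(2^n (n!)^2) = 720/(8*36) = 5/2, so a_3 = 5/2. Work downward with a_k = (k+1)(k+2) a_{k+2} / ((k - 3)(k + 4)):
  a_1 = (2)(3)(5/2) / ((1 - 3)(1 + 4)) = 15/(-10) = -3/2
Hence P_3(x) = 5 x^3/2 - 3 x/2.

P_3(x); series = 5 x^3/2 - 3 x/2


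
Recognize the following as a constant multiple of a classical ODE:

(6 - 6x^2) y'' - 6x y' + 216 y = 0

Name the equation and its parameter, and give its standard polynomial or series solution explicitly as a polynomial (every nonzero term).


All three coefficients share the factor 6; dividing through by 6 gives  (1 - x^2) y'' - x y' + 36 y = 0.
This matches the Chebyshev equation (1 - x^2) y'' - x y' + n^2 y = 0 (note the -x y' term, not -2x y') with n^2 = 36, so n = 6; the polynomial solution is T_6(x).
With y = sum_k a_k x^k, matching x^k gives (k+2)(k+1) a_{k+2} = (k^2 - n^2) a_k = (k - 6)(k + 6) a_k. The right side vanishes at k = 6, so the series with the parity of 6 terminates at degree 6.
Standard normalization: leading coefficient of T_n is 2^(n-1), so a_6 = 2^5 = 32. Work downward with a_k = (k+1)(k+2) a_{k+2} / ((k - 6)(k + 6)):
  a_4 = (5)(6)(32) / ((4 - 6)(4 + 6)) = 960/(-20) = -48
  a_2 = (3)(4)(-48) / ((2 - 6)(2 + 6)) = -576/(-32) = 18
  a_0 = (1)(2)(18) / ((0 - 6)(0 + 6)) = 36/(-36) = -1
Hence T_6(x) = 32 x^6 - 48 x^4 + 18 x^2 - 1.

T_6(x); series = 32 x^6 - 48 x^4 + 18 x^2 - 1
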